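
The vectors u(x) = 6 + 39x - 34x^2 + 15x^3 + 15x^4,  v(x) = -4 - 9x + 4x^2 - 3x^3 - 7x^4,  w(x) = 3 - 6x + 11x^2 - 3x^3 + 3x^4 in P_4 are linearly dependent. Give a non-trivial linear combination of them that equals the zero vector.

Pass to coordinate vectors relative to the basis {1, x, …, x^4}.
Solve the homogeneous system with u, v, w as columns by row-reducing the coefficient matrix.
The free variable yields coefficients (1, 3, 2) (any nonzero multiple also works).

u + 3v + 2w = 0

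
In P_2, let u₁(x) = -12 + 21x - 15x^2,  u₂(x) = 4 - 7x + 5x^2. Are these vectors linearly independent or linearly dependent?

linearly dependent

Take coordinates with respect to the standard basis {1, x, x^2}.
One vector is a scalar multiple of another, so the set is dependent.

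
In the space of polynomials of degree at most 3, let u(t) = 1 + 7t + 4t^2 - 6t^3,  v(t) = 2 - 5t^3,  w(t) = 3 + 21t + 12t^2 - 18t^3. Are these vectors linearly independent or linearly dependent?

linearly dependent

Take coordinates with respect to the standard basis {1, t, …, t^3}.
One vector is a scalar multiple of another, so the set is dependent.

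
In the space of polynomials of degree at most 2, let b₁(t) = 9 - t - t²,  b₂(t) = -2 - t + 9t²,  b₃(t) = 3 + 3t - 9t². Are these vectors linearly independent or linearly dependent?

linearly independent

Write each element as a coordinate vector in ℝ³ using {1, t, t²}.
The matrix [b₁|b₂|b₃] has determinant -168.
A nonzero determinant means the columns are linearly independent.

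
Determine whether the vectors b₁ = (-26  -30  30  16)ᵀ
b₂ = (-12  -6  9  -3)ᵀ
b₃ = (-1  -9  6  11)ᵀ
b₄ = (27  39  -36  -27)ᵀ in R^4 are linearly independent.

Place the vectors as rows of a 4×4 matrix and reduce to echelon form.
The reduction yields 2 nonzero rows, so the rank is 2.
Since rank 2 < 4, the set is linearly dependent.
Indeed b₁ - 2b₂ - 2b₃ = 0.

linearly dependent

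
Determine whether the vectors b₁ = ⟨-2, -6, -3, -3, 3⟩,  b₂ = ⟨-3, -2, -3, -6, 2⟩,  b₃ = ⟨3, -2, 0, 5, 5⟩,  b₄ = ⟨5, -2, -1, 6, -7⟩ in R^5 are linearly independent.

linearly independent

Row-reduce the matrix whose columns are b₁, b₂, b₃, b₄.
The reduction yields 4 nonzero rows, so the rank is 4.
Since rank = 4 (the number of vectors), the set is linearly independent.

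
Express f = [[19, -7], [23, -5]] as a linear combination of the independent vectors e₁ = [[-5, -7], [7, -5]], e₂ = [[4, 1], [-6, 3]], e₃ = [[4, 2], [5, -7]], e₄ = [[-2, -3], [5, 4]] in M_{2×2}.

Take coordinate vectors relative to {E₁₁, E₁₂, E₂₁, E₂₂}.
Set up the augmented matrix [e₁ | e₂ | e₃ | e₄ | f] and row-reduce.
Row-reducing the augmented matrix gives the unique coefficients (c₁, …, c₄) = (1, 4, 4, 4).

f = e₁ + 4e₂ + 4e₃ + 4e₄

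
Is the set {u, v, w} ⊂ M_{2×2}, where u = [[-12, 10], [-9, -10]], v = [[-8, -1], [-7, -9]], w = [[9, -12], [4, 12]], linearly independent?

Take coordinates with respect to the standard basis {E₁₁, E₁₂, E₂₁, E₂₂}.
Row-reduce the matrix whose columns are u, v, w.
The reduction yields 3 nonzero rows, so the rank is 3.
Since rank = 3 (the number of vectors), the set is linearly independent.

linearly independent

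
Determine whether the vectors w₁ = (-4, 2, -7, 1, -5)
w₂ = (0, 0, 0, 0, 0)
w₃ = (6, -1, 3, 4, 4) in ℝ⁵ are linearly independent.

One of the vectors is the zero vector, so the set is linearly dependent.

linearly dependent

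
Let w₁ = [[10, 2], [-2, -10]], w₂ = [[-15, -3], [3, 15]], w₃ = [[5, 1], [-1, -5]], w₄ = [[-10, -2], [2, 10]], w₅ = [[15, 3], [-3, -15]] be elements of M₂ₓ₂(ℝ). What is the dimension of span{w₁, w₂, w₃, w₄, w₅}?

Represent each element by its coordinate vector in ℝ⁴.
Put the 4×5 matrix [w₁|w₂|w₃|w₄|w₅] into echelon form.
There is 1 pivot column, so rank = 1.
(With 5 elements in a 4-dimensional space the rank is at most 4.)

dim = 1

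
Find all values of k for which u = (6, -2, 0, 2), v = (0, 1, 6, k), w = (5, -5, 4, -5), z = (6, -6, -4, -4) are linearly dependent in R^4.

Dependence holds iff the 4×4 matrix [u v w z] is singular.
Expanding, det = 176*k - 64.
This vanishes exactly when k = 4/11.

k = 4/11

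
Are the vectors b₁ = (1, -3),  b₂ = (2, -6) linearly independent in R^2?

linearly dependent

Place the vectors as rows of a 2×2 matrix and reduce to echelon form.
The reduction yields 1 nonzero row, so the rank is 1.
Since rank 1 < 2, the set is linearly dependent.
Indeed 2b₁ - b₂ = 0.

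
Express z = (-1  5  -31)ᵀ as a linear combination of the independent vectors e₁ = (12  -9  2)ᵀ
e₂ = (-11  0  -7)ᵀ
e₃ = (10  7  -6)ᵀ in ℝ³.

z = e₁ + 3e₂ + 2e₃

Set up the augmented matrix [e₁ | e₂ | e₃ | z] and row-reduce.
Row-reducing the augmented matrix gives the unique coefficients (a₁, a₂, a₃) = (1, 3, 2).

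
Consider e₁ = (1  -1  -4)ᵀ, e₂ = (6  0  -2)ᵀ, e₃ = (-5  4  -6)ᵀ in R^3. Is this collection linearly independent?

Place the vectors as rows of a 3×3 matrix and reduce to echelon form.
The reduction yields 3 nonzero rows, so the rank is 3.
Since rank = 3 (the number of vectors), the set is linearly independent.

linearly independent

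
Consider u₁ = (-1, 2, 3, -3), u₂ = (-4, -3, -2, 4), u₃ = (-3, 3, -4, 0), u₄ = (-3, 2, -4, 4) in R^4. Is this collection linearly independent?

Row-reduce the matrix whose columns are u₁, u₂, u₃, u₄.
The reduction yields 4 nonzero rows, so the rank is 4.
Since rank = 4 (the number of vectors), the set is linearly independent.

linearly independent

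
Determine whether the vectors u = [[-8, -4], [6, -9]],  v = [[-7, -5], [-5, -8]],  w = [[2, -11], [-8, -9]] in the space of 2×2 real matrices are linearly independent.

Write each element as a coordinate vector in ℝ⁴ using {E₁₁, E₁₂, E₂₁, E₂₂}.
Row-reduce the matrix whose columns are u, v, w.
The reduction yields 3 nonzero rows, so the rank is 3.
Since rank = 3 (the number of vectors), the set is linearly independent.

linearly independent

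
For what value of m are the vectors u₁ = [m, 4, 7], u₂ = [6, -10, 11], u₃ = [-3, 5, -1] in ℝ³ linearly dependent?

Place the vectors as rows of a 3×3 matrix; dependence ⇔ determinant zero.
Expanding, det = -45*m - 108.
Setting this to zero gives m = -12/5.

m = -12/5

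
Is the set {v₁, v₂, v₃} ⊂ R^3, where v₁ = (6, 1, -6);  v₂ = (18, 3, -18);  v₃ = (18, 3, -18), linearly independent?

One vector is a scalar multiple of another, so the set is dependent.

linearly dependent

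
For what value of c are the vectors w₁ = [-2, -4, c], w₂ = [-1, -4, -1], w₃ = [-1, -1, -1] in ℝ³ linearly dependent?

c = -2

Dependence holds iff the 3×3 matrix [w₁ w₂ w₃] is singular.
Expanding, det = -3*c - 6.
Setting this to zero gives c = -2.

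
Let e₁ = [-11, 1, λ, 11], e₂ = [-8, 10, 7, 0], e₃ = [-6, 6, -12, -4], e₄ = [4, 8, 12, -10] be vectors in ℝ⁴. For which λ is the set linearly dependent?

Dependence holds iff the 4×4 matrix [e₁ e₂ e₃ e₄] is singular.
Expanding, det = -536*λ - 1072.
This vanishes exactly when λ = -2.

λ = -2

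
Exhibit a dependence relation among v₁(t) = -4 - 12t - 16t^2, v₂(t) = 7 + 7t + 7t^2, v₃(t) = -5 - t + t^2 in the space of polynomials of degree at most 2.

v₁ + 2v₂ + 2v₃ = 0

Write each element as a vector in ℝ³ using {1, t, t^2}.
Solve the homogeneous system with v₁, v₂, v₃ as columns by row-reducing the coefficient matrix.
One solution (up to scaling) is (1, 2, 2).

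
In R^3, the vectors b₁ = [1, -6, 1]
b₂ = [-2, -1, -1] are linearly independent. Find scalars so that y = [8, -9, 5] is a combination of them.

y = 2b₁ - 3b₂

Solve the system with b₁, b₂ as columns and y as the right-hand side.
Row-reducing the augmented matrix gives the unique coefficients (a₁, a₂) = (2, -3).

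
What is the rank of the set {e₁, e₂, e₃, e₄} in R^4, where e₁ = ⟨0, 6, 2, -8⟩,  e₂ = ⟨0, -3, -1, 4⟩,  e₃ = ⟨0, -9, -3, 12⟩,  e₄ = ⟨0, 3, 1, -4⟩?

Apply Gaussian elimination to the matrix whose rows are e₁, e₂, e₃, e₄.
There is 1 pivot column, so rank = 1.

1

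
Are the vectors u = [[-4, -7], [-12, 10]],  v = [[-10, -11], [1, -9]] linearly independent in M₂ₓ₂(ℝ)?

linearly independent

Write each element as a coordinate vector in ℝ⁴ using {E₁₁, E₁₂, E₂₁, E₂₂}.
Row-reduce the matrix whose columns are u, v.
The reduction yields 2 nonzero rows, so the rank is 2.
Since rank = 2 (the number of vectors), the set is linearly independent.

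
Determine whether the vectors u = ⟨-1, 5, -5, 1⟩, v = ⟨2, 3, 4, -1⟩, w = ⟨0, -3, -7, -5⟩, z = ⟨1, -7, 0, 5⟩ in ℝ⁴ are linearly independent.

linearly independent

Row-reduce the matrix whose columns are u, v, w, z.
The reduction yields 4 nonzero rows, so the rank is 4.
Since rank = 4 (the number of vectors), the set is linearly independent.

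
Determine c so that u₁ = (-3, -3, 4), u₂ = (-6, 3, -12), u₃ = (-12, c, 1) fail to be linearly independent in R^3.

The set is linearly dependent precisely when det[u₁; u₂; u₃] = 0.
Cofactor expansion gives det = -60*c - 315.
Solving -60*c - 315 = 0 yields c = -21/4.

c = -21/4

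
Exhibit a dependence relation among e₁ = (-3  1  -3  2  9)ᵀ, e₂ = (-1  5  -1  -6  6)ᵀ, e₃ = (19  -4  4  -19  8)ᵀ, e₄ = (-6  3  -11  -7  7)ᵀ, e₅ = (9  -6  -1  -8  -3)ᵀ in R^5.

Set up α₁e₁ + … + α₅e₅ = 0 and solve the homogeneous system.
One solution (up to scaling) is (1, 2, -1, -1, 2).

e₁ + 2e₂ - e₃ - e₄ + 2e₅ = 0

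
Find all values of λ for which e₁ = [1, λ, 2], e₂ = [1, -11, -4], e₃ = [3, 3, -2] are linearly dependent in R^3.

Place the vectors as rows of a 3×3 matrix; dependence ⇔ determinant zero.
The determinant works out to 106 - 10*λ.
This vanishes exactly when λ = 53/5.

λ = 53/5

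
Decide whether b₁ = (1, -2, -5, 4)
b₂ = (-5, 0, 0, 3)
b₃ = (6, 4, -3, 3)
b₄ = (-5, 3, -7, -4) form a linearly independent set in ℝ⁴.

Row-reduce the matrix whose columns are b₁, b₂, b₃, b₄.
The reduction yields 4 nonzero rows, so the rank is 4.
Since rank = 4 (the number of vectors), the set is linearly independent.

linearly independent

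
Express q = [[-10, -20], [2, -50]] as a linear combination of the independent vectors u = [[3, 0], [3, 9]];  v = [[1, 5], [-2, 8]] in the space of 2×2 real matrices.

Identify each element with its coordinate vector in ℝ⁴ via {E₁₁, E₁₂, E₂₁, E₂₂}.
Since u, v are independent, the coefficients expressing q are uniquely determined by a linear system.
The system has the unique solution (a₁, a₂) = (-2, -4).

q = -2u - 4v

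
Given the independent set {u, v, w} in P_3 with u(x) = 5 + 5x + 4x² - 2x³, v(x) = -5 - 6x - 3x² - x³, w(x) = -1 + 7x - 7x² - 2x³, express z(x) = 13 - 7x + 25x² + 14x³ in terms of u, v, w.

z = -2u - 4v - 3w

Take coordinate vectors relative to {1, x, …, x³}.
Write z = c₁u + … + c₃w and equate components.
Back-substitution yields (c₁, c₂, c₃) = (-2, -4, -3).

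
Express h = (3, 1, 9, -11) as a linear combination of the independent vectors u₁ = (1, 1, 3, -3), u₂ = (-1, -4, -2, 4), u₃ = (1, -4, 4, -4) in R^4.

Write h = c₁u₁ + … + c₃u₃ and equate components.
Row-reducing the augmented matrix gives the unique coefficients (c₁, c₂, c₃) = (1, -1, 1).

h = u₁ - u₂ + u₃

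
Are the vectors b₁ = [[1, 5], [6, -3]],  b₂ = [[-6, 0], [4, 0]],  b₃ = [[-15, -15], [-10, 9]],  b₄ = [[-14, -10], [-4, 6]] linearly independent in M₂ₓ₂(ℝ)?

linearly dependent

Take coordinates with respect to the standard basis {E₁₁, E₁₂, E₂₁, E₂₂}.
Form the 4×4 matrix with these as columns; its determinant is 0.
A zero determinant means the columns are linearly dependent.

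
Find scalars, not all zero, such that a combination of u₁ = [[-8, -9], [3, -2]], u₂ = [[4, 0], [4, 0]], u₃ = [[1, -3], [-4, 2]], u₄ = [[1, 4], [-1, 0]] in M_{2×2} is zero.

u₁ + u₂ + u₃ + 3u₄ = 0

Pass to coordinate vectors relative to the basis {E₁₁, E₁₂, E₂₁, E₂₂}.
Write the vectors as columns of a matrix and find a nonzero vector in its null space.
One solution (up to scaling) is (1, 1, 1, 3).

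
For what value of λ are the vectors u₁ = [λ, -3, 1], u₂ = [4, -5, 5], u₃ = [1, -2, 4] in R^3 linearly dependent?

λ = 3

The vectors are dependent exactly when the determinant of the matrix with rows u₁, u₂, u₃ vanishes.
Expanding, det = 30 - 10*λ.
Solving 30 - 10*λ = 0 yields λ = 3.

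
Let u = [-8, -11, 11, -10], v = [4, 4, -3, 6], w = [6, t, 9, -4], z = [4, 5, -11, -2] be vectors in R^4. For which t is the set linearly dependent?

The set is linearly dependent precisely when det[u; v; w; z] = 0.
Cofactor expansion gives det = -96*t - 1600.
Solving -96*t - 1600 = 0 yields t = -50/3.

t = -50/3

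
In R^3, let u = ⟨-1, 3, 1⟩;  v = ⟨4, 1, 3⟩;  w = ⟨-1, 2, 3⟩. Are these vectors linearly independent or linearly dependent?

Place the vectors as rows of a 3×3 matrix and reduce to echelon form.
The reduction yields 3 nonzero rows, so the rank is 3.
Since rank = 3 (the number of vectors), the set is linearly independent.

linearly independent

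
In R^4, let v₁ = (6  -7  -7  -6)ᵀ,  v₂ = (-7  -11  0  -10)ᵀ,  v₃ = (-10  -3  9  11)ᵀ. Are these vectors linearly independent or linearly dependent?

Place the vectors as rows of a 3×4 matrix and reduce to echelon form.
The reduction yields 3 nonzero rows, so the rank is 3.
Since rank = 3 (the number of vectors), the set is linearly independent.

linearly independent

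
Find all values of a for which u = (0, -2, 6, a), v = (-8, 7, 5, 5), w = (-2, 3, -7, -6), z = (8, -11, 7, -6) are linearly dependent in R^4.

a = -1/2

Place the vectors as rows of a 4×4 matrix; dependence ⇔ determinant zero.
Expanding, det = -144*a - 72.
This vanishes exactly when a = -1/2.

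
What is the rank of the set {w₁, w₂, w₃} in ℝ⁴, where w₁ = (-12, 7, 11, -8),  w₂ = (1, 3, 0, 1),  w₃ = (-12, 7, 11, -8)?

rank 2

Form the matrix with w₁, w₂, w₃ as columns and reduce.
There are 2 pivot columns, so rank = 2.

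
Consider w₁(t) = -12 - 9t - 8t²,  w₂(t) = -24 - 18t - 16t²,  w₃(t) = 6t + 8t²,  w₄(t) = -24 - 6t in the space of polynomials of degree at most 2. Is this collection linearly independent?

linearly dependent

Take coordinates with respect to the standard basis {1, t, t²}.
There are 4 vectors in a 3-dimensional space, so they cannot be linearly independent.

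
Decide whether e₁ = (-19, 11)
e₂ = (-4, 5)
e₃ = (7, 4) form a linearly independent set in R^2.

There are 3 vectors in a 2-dimensional space, so they cannot be linearly independent.

linearly dependent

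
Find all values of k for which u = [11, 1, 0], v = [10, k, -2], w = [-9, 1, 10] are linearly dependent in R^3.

k = 6/11

Place the vectors as rows of a 3×3 matrix; dependence ⇔ determinant zero.
Cofactor expansion gives det = 110*k - 60.
Setting this to zero gives k = 6/11.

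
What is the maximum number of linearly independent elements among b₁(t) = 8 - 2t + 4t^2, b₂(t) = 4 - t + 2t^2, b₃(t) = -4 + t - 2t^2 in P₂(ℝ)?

1

Pass to coordinate vectors with respect to the basis {1, t, t^2}.
Form the matrix with b₁, b₂, b₃ as columns and reduce.
Exactly 1 pivot survives; hence the rank is 1.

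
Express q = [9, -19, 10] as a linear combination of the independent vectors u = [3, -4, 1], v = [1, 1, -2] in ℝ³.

q = 4u - 3v

Solve the system with u, v as columns and q as the right-hand side.
Row-reducing the augmented matrix gives the unique coefficients (a₁, a₂) = (4, -3).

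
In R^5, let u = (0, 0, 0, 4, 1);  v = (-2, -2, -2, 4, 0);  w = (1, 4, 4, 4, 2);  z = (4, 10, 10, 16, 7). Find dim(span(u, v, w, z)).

Row-reduce the 4×5 matrix with these as rows.
The echelon form has 3 nonzero rows, so the rank is 3.

dim = 3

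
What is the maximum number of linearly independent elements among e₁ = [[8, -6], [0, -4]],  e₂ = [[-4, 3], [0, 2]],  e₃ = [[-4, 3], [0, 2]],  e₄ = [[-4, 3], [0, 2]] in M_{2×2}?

Represent each element by its coordinate vector in ℝ⁴.
Put the 4×4 matrix [e₁|e₂|e₃|e₄] into echelon form.
The echelon form has 1 nonzero row, so the rank is 1.

1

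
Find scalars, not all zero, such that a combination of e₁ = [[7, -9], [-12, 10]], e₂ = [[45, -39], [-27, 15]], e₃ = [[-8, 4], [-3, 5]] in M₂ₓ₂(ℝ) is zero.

Write each element as a vector in ℝ⁴ using {E₁₁, E₁₂, E₂₁, E₂₂}.
Set up α₁e₁ + … + α₃e₃ = 0 and solve the homogeneous system.
The free variable yields coefficients (3, -1, -3) (any nonzero multiple also works).

3e₁ - e₂ - 3e₃ = 0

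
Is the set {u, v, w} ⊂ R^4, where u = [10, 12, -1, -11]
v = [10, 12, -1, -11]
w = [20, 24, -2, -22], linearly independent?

Place the vectors as rows of a 3×4 matrix and reduce to echelon form.
The reduction yields 1 nonzero row, so the rank is 1.
Since rank 1 < 3, the set is linearly dependent.
Indeed u - v = 0.

linearly dependent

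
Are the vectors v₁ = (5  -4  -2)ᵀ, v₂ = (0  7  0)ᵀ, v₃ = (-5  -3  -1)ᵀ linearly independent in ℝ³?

Row-reduce the matrix whose columns are v₁, v₂, v₃.
The reduction yields 3 nonzero rows, so the rank is 3.
Since rank = 3 (the number of vectors), the set is linearly independent.

linearly independent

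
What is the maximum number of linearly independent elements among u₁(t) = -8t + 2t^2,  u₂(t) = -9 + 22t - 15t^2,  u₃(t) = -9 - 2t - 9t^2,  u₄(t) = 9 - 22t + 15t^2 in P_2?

Use coordinates relative to {1, t, t^2}.
Form the matrix with u₁, u₂, u₃, u₄ as columns and reduce.
Reduction leaves 2 leading entries, giving rank 2.
(With 4 elements in a 3-dimensional space the rank is at most 3.)

2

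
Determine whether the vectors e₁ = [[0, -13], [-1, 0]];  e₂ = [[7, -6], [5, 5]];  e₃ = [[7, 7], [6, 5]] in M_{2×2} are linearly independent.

Write each element as a coordinate vector in ℝ⁴ using {E₁₁, E₁₂, E₂₁, E₂₂}.
Row-reduce the matrix whose columns are e₁, e₂, e₃.
The reduction yields 2 nonzero rows, so the rank is 2.
Since rank 2 < 3, the set is linearly dependent.

linearly dependent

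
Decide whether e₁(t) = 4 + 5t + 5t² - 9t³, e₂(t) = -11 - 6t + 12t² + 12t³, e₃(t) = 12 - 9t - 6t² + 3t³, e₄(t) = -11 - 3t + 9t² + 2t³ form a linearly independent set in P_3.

linearly independent

Write each element as a coordinate vector in ℝ⁴ using {1, t, …, t³}.
Form the 4×4 matrix with these as columns; its determinant is -13035.
A nonzero determinant means the columns are linearly independent.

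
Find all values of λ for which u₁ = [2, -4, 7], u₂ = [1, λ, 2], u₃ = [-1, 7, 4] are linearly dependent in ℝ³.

λ = -3

The set is linearly dependent precisely when det[u₁; u₂; u₃] = 0.
Cofactor expansion gives det = 15*λ + 45.
This vanishes exactly when λ = -3.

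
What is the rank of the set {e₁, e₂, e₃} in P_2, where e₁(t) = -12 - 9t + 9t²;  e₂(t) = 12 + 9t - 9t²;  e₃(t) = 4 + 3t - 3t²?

rank 1

Use coordinates relative to {1, t, t²}.
Row-reduce the 3×3 matrix with these as rows.
Exactly 1 pivot survives; hence the rank is 1.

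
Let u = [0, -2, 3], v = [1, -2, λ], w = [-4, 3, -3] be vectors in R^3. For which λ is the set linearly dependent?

λ = 21/8

Dependence holds iff the 3×3 matrix [u v w] is singular.
Expanding, det = 8*λ - 21.
This vanishes exactly when λ = 21/8.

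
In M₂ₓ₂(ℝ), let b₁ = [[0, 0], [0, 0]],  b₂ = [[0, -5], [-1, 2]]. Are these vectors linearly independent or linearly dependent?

Take coordinates with respect to the standard basis {E₁₁, E₁₂, E₂₁, E₂₂}.
One of the vectors is the zero vector, so the set is linearly dependent.

linearly dependent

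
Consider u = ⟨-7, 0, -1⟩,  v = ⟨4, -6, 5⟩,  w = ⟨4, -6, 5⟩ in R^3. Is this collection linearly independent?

Two of the vectors are equal, giving an immediate dependence.

linearly dependent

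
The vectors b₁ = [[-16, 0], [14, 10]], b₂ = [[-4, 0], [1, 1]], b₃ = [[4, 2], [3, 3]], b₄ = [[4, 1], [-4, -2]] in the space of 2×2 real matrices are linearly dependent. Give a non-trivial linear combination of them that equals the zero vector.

Take coordinates with respect to {E₁₁, E₁₂, E₂₁, E₂₂}.
Write the vectors as columns of a matrix and find a nonzero vector in its null space.
A generator of the null space is (1, -3, -1, 2).

b₁ - 3b₂ - b₃ + 2b₄ = 0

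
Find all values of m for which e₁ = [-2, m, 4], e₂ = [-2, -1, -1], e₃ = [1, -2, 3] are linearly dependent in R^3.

m = -6

The vectors are dependent exactly when the determinant of the matrix with rows e₁, e₂, e₃ vanishes.
Expanding, det = 5*m + 30.
This vanishes exactly when m = -6.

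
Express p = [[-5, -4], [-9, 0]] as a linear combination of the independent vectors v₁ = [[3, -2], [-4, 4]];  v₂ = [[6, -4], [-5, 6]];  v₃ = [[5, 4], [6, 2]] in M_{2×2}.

Work in coordinates with respect to the standard basis {E₁₁, E₁₂, E₂₁, E₂₂}.
Write p = α₁v₁ + … + α₃v₃ and equate components.
Back-substitution yields (α₁, α₂, α₃) = (2, -1, -1).

p = 2v₁ - v₂ - v₃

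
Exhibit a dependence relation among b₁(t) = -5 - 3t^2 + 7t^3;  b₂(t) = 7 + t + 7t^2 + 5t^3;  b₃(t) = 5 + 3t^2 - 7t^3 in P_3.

Pass to coordinate vectors relative to the basis {1, t, …, t^3}.
Set up α₁b₁ + … + α₃b₃ = 0 and solve the homogeneous system.
A generator of the null space is (1, 0, 1).

b₁ + b₃ = 0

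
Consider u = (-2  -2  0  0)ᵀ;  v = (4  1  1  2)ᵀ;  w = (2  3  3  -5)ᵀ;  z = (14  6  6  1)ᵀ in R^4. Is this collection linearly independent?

Form the 4×4 matrix with these as columns; its determinant is 0.
A zero determinant means the columns are linearly dependent.
Indeed 3v + w - z = 0.

linearly dependent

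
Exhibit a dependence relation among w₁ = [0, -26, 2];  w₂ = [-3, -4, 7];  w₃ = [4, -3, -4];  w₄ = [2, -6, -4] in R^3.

Row-reduce the matrix with w₁, w₂, w₃, w₄ as columns; the null space gives the coefficients.
A generator of the null space is (1, -2, 0, -3).

w₁ - 2w₂ - 3w₄ = 0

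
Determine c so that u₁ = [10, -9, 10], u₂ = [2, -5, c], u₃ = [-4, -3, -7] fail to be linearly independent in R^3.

c = 6/11

Place the vectors as rows of a 3×3 matrix; dependence ⇔ determinant zero.
Cofactor expansion gives det = 66*c - 36.
Solving 66*c - 36 = 0 yields c = 6/11.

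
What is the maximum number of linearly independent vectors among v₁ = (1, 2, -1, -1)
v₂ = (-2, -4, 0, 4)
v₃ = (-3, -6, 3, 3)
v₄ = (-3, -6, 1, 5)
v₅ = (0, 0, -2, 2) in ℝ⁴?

2

Form the matrix with v₁, v₂, v₃, v₄, v₅ as columns and reduce.
There are 2 pivot columns, so rank = 2.
(With 5 elements in a 4-dimensional space the rank is at most 4.)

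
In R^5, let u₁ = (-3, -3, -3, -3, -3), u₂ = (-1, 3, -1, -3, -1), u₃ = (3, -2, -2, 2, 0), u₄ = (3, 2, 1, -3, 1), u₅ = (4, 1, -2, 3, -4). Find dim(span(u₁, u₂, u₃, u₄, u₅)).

5

Apply Gaussian elimination to the matrix whose rows are u₁, u₂, u₃, u₄, u₅.
Exactly 5 pivots survive; hence the rank is 5.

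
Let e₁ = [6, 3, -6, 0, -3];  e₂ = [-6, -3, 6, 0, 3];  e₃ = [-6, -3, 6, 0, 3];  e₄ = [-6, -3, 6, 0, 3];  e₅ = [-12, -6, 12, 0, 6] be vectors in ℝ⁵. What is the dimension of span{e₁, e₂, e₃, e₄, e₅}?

dim = 1

Form the matrix with e₁, e₂, e₃, e₄, e₅ as columns and reduce.
Reduction leaves 1 leading entry, giving rank 1.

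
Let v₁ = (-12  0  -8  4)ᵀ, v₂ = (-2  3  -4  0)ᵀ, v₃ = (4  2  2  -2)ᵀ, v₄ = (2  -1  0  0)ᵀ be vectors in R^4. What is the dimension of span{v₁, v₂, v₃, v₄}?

dim = 3

Apply Gaussian elimination to the matrix whose rows are v₁, v₂, v₃, v₄.
There are 3 pivot columns, so rank = 3.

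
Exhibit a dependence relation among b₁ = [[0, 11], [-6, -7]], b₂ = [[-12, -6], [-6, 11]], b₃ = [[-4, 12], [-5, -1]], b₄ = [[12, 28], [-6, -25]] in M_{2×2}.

2b₁ - b₂ - b₄ = 0

Take coordinates with respect to {E₁₁, E₁₂, E₂₁, E₂₂}.
Solve the homogeneous system with b₁, b₂, b₃, b₄ as columns by row-reducing the coefficient matrix.
One solution (up to scaling) is (2, -1, 0, -1).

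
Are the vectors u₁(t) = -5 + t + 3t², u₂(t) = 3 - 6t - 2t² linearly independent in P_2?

linearly independent

Take coordinates with respect to the standard basis {1, t, t²}.
Place the vectors as rows of a 2×3 matrix and reduce to echelon form.
The reduction yields 2 nonzero rows, so the rank is 2.
Since rank = 2 (the number of vectors), the set is linearly independent.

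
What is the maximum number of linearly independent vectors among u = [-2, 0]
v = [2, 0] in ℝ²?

Put the 2×2 matrix [u|v] into echelon form.
Reduction leaves 1 leading entry, giving rank 1.

1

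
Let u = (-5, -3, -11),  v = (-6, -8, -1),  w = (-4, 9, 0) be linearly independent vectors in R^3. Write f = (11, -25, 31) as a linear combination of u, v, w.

f = -3u + 2v - 2w

Solve the system with u, v, w as columns and f as the right-hand side.
The system has the unique solution (α₁, α₂, α₃) = (-3, 2, -2).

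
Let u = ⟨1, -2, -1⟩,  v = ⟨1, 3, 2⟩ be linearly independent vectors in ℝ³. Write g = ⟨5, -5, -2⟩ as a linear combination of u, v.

Write g = α₁u + α₂v and equate components.
Back-substitution yields (α₁, α₂) = (4, 1).

g = 4u + v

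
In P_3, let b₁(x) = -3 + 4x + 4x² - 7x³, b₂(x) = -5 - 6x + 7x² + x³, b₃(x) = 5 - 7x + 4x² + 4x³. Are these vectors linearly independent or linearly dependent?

Write each element as a coordinate vector in ℝ⁴ using {1, x, …, x³}.
Place the vectors as rows of a 3×4 matrix and reduce to echelon form.
The reduction yields 3 nonzero rows, so the rank is 3.
Since rank = 3 (the number of vectors), the set is linearly independent.

linearly independent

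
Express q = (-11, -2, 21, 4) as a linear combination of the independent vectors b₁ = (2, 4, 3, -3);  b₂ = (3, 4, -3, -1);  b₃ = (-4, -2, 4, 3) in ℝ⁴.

q = 2b₁ - b₂ + 3b₃

Solve the system with b₁, b₂, b₃ as columns and q as the right-hand side.
Row-reducing the augmented matrix gives the unique coefficients (α₁, α₂, α₃) = (2, -1, 3).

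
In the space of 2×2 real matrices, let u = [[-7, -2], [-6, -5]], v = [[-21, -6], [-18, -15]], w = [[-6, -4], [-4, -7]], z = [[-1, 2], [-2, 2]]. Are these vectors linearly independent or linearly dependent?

linearly dependent

Take coordinates with respect to the standard basis {E₁₁, E₁₂, E₂₁, E₂₂}.
One vector is a scalar multiple of another, so the set is dependent.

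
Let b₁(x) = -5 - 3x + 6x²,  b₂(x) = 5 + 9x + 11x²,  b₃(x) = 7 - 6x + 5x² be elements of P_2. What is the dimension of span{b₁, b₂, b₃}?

Use coordinates relative to {1, x, x²}.
Apply Gaussian elimination to the matrix whose rows are b₁, b₂, b₃.
The echelon form has 3 nonzero rows, so the rank is 3.

3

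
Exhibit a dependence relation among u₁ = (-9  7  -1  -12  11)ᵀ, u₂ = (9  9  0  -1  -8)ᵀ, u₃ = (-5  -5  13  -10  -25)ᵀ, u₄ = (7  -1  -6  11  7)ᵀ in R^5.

u₁ + u₃ + 2u₄ = 0

Row-reduce the matrix with u₁, u₂, u₃, u₄ as columns; the null space gives the coefficients.
The free variable yields coefficients (1, 0, 1, 2) (any nonzero multiple also works).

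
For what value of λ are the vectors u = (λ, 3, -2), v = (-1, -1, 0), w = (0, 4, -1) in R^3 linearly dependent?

The vectors are dependent exactly when the determinant of the matrix with rows u, v, w vanishes.
Expanding, det = λ + 5.
Setting this to zero gives λ = -5.

λ = -5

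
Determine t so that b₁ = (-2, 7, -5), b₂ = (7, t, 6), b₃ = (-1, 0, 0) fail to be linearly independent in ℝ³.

t = -42/5

Place the vectors as rows of a 3×3 matrix; dependence ⇔ determinant zero.
Cofactor expansion gives det = -5*t - 42.
This vanishes exactly when t = -42/5.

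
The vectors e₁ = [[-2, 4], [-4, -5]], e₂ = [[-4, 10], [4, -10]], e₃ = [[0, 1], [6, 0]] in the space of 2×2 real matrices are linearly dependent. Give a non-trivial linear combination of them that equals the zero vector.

2e₁ - e₂ + 2e₃ = 0

Write each element as a vector in ℝ⁴ using {E₁₁, E₁₂, E₂₁, E₂₂}.
Set up α₁e₁ + … + α₃e₃ = 0 and solve the homogeneous system.
The free variable yields coefficients (2, -1, 2) (any nonzero multiple also works).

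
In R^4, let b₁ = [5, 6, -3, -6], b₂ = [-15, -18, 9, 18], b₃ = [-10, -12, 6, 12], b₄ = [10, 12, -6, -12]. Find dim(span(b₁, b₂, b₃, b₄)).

dim = 1

Put the 4×4 matrix [b₁|b₂|b₃|b₄] into echelon form.
The echelon form has 1 nonzero row, so the rank is 1.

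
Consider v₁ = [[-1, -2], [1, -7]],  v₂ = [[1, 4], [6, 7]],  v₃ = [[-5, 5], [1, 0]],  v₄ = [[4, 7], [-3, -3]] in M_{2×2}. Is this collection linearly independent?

linearly independent

Take coordinates with respect to the standard basis {E₁₁, E₁₂, E₂₁, E₂₂}.
Form the 4×4 matrix with these as columns; its determinant is -3188.
A nonzero determinant means the columns are linearly independent.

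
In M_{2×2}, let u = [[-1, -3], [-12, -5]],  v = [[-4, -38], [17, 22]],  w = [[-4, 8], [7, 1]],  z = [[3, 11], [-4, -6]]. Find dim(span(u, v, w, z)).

3

Use coordinates relative to {E₁₁, E₁₂, E₂₁, E₂₂}.
Apply Gaussian elimination to the matrix whose rows are u, v, w, z.
Reduction leaves 3 leading entries, giving rank 3.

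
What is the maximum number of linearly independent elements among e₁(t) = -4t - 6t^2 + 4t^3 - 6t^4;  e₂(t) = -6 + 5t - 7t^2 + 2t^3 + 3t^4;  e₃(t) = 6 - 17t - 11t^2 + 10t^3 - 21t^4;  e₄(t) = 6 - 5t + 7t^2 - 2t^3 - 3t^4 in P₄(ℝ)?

Pass to coordinate vectors with respect to the basis {1, t, …, t^4}.
Row-reduce the 4×5 matrix with these as rows.
The echelon form has 2 nonzero rows, so the rank is 2.

2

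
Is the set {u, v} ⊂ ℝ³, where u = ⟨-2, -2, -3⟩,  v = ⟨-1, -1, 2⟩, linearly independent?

Place the vectors as rows of a 2×3 matrix and reduce to echelon form.
The reduction yields 2 nonzero rows, so the rank is 2.
Since rank = 2 (the number of vectors), the set is linearly independent.

linearly independent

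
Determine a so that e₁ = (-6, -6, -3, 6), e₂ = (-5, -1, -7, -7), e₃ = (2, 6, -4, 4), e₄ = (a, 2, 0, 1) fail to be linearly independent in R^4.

a = 16/11

Place the vectors as rows of a 4×4 matrix; dependence ⇔ determinant zero.
Expanding, det = 1056 - 726*a.
This vanishes exactly when a = 16/11.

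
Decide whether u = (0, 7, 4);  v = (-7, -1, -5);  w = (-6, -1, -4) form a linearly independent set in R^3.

Row-reduce the matrix whose columns are u, v, w.
The reduction yields 3 nonzero rows, so the rank is 3.
Since rank = 3 (the number of vectors), the set is linearly independent.

linearly independent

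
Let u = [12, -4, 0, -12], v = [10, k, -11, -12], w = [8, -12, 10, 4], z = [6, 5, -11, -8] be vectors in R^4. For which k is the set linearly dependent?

Place the vectors as rows of a 4×4 matrix; dependence ⇔ determinant zero.
The determinant works out to 1344*k - 4928.
Solving 1344*k - 4928 = 0 yields k = 11/3.

k = 11/3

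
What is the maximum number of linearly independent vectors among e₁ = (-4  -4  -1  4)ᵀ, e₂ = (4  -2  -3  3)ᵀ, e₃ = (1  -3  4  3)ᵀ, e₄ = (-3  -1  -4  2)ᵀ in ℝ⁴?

Form the matrix with e₁, e₂, e₃, e₄ as columns and reduce.
There are 4 pivot columns, so rank = 4.

4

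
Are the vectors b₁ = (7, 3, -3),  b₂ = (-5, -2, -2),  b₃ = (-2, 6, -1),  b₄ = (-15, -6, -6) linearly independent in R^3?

linearly dependent

There are 4 vectors in a 3-dimensional space, so they cannot be linearly independent.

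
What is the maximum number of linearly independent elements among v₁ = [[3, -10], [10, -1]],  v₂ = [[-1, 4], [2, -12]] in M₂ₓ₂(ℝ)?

Pass to coordinate vectors with respect to the basis {E₁₁, E₁₂, E₂₁, E₂₂}.
Put the 4×2 matrix [v₁|v₂] into echelon form.
Reduction leaves 2 leading entries, giving rank 2.

2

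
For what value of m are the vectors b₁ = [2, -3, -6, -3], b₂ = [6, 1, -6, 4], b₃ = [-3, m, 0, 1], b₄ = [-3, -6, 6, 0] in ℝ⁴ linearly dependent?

m = 37

The vectors are dependent exactly when the determinant of the matrix with rows b₁, b₂, b₃, b₄ vanishes.
Expanding, det = 30*m - 1110.
This vanishes exactly when m = 37.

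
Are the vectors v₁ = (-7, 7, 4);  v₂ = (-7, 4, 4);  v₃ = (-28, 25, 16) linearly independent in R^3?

linearly dependent

Row-reduce the matrix whose columns are v₁, v₂, v₃.
The reduction yields 2 nonzero rows, so the rank is 2.
Since rank 2 < 3, the set is linearly dependent.
Indeed 3v₁ + v₂ - v₃ = 0.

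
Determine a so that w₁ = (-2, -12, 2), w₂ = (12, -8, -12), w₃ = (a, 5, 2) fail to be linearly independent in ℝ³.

The vectors are dependent exactly when the determinant of the matrix with rows w₁, w₂, w₃ vanishes.
Cofactor expansion gives det = 160*a + 320.
This vanishes exactly when a = -2.

a = -2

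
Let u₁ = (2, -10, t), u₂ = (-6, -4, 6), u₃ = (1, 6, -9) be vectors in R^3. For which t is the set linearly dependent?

The vectors are dependent exactly when the determinant of the matrix with rows u₁, u₂, u₃ vanishes.
Expanding, det = 480 - 32*t.
Solving 480 - 32*t = 0 yields t = 15.

t = 15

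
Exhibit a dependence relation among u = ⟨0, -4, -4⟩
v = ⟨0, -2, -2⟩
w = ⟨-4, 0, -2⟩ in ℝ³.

u - 2v = 0

Write the vectors as columns of a matrix and find a nonzero vector in its null space.
A generator of the null space is (1, -2, 0).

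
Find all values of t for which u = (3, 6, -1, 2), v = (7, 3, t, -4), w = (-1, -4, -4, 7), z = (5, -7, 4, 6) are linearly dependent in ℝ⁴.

t = 42/5

The vectors are dependent exactly when the determinant of the matrix with rows u, v, w, z vanishes.
Cofactor expansion gives det = 3150 - 375*t.
Setting this to zero gives t = 42/5.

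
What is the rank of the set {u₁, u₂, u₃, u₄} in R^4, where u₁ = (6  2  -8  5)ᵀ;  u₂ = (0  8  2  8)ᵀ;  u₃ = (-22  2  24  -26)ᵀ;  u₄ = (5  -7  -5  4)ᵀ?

Form the matrix with u₁, u₂, u₃, u₄ as columns and reduce.
Exactly 3 pivots survive; hence the rank is 3.

rank 3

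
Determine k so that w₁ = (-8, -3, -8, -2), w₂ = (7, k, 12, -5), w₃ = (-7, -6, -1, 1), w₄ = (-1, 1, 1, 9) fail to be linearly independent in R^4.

k = -29/10

The set is linearly dependent precisely when det[w₁; w₂; w₃; w₄] = 0.
The determinant works out to -400*k - 1160.
Setting this to zero gives k = -29/10.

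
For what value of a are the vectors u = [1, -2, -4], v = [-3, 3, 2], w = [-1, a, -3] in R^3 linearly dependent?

Place the vectors as rows of a 3×3 matrix; dependence ⇔ determinant zero.
Expanding, det = 10*a + 1.
This vanishes exactly when a = -1/10.

a = -1/10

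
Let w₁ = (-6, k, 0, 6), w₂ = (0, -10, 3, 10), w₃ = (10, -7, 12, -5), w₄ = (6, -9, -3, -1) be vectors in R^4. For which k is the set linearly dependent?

The vectors are dependent exactly when the determinant of the matrix with rows w₁, w₂, w₃, w₄ vanishes.
Cofactor expansion gives det = 1080*k - 3060.
Solving 1080*k - 3060 = 0 yields k = 17/6.

k = 17/6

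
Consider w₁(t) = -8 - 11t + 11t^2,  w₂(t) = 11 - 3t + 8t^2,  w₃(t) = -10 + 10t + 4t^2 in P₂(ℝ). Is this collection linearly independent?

linearly independent

Take coordinates with respect to the standard basis {1, t, t^2}.
Place the vectors as rows of a 3×3 matrix and reduce to echelon form.
The reduction yields 3 nonzero rows, so the rank is 3.
Since rank = 3 (the number of vectors), the set is linearly independent.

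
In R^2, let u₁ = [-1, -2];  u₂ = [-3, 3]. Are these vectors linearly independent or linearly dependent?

The matrix [u₁|u₂] has determinant -9.
A nonzero determinant means the columns are linearly independent.

linearly independent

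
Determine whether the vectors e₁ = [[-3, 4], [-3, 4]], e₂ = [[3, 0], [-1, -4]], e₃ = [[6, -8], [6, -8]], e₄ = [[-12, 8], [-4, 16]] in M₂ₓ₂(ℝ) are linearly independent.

Write each element as a coordinate vector in ℝ⁴ using {E₁₁, E₁₂, E₂₁, E₂₂}.
The matrix [e₁|e₂|e₃|e₄] has determinant 0.
A zero determinant means the columns are linearly dependent.
Indeed 2e₁ + e₃ = 0.

linearly dependent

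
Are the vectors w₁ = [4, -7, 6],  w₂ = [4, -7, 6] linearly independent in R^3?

Two of the vectors are equal, giving an immediate dependence.

linearly dependent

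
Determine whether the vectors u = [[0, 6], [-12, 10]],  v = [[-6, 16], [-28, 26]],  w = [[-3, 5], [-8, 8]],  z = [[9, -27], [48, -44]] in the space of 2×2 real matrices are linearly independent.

linearly dependent

Take coordinates with respect to the standard basis {E₁₁, E₁₂, E₂₁, E₂₂}.
Form the 4×4 matrix with these as columns; its determinant is 0.
A zero determinant means the columns are linearly dependent.
Indeed u - v + 2w = 0.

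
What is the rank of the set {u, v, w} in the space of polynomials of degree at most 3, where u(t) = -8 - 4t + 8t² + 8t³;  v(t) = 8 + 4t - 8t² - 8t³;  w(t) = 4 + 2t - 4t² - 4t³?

1

Use coordinates relative to {1, t, …, t³}.
Row-reduce the 3×4 matrix with these as rows.
Reduction leaves 1 leading entry, giving rank 1.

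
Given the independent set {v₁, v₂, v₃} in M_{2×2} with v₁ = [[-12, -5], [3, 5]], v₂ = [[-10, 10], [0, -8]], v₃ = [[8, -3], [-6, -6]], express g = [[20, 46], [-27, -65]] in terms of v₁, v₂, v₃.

g = -3v₁ + 4v₂ + 3v₃

Work in coordinates with respect to the standard basis {E₁₁, E₁₂, E₂₁, E₂₂}.
Set up the augmented matrix [v₁ | v₂ | v₃ | g] and row-reduce.
Row-reducing the augmented matrix gives the unique coefficients (c₁, c₂, c₃) = (-3, 4, 3).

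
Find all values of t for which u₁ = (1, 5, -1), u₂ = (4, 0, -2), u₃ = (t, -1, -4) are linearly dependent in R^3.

t = 41/5

Place the vectors as rows of a 3×3 matrix; dependence ⇔ determinant zero.
Expanding, det = 82 - 10*t.
Solving 82 - 10*t = 0 yields t = 41/5.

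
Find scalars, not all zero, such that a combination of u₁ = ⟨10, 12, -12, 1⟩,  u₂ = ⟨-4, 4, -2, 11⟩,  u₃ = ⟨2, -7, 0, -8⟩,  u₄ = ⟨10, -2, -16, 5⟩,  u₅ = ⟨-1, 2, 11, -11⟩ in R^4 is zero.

3u₂ + 2u₃ + u₄ + 2u₅ = 0

Solve the homogeneous system with u₁, u₂, u₃, u₄, u₅ as columns by row-reducing the coefficient matrix.
A generator of the null space is (0, 3, 2, 1, 2).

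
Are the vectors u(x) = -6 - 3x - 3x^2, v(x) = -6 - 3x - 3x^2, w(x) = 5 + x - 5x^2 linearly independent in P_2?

Take coordinates with respect to the standard basis {1, x, x^2}.
Two of the vectors are equal, giving an immediate dependence.

linearly dependent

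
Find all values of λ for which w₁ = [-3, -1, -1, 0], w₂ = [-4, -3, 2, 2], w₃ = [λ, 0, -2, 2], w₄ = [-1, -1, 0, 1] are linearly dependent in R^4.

The set is linearly dependent precisely when det[w₁; w₂; w₃; w₄] = 0.
The determinant works out to 8 - 3*λ.
Setting this to zero gives λ = 8/3.

λ = 8/3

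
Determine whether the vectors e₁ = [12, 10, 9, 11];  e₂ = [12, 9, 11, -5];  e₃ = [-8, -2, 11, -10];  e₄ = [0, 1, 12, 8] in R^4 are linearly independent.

linearly independent

Form the 4×4 matrix with these as columns; its determinant is -10464.
A nonzero determinant means the columns are linearly independent.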